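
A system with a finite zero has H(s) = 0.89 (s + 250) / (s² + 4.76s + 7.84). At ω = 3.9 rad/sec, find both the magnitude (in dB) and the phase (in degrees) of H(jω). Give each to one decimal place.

|j3.9 + 250| = √(3.9² + 250²) = 250
|(j3.9)² + 4.76(j3.9) + 7.84| = |-7.37 + j18.564| = 19.97
|H(j3.9)| = 0.89 × 250 / 19.97 = 11.141
20 log₁₀(11.141) = 20.94 dB
∠(j3.9 + 250) = arctan(3.9/250) = 0.89°
∠[(j3.9)² + 4.76(j3.9) + 7.84] = ∠[-7.37 + j18.564] = 111.65°
∠H(j3.9) = 0.89° − 111.65° = -110.76°

|H| = 20.9 dB, ∠H = -110.8°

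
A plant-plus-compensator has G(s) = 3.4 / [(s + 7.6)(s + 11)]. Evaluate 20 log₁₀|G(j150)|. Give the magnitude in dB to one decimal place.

|j150 + 7.6| = √(150² + 7.6²) = 150.2
|j150 + 11| = √(150² + 11²) = 150.4
|G(j150)| = 3.4 / (150.2 × 150.4) = 0.00015051
20 log₁₀(0.00015051) = -76.45 dB

-76.4 dB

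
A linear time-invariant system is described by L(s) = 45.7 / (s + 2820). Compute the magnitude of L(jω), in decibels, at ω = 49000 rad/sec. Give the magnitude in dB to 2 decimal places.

-60.62 dB

|j49000 + 2820| = √(49000² + 2820²) = 4.908e+04
|L(j49000)| = 45.7 / 4.908e+04 = 0.00093111
20 log₁₀(0.00093111) = -60.620 dB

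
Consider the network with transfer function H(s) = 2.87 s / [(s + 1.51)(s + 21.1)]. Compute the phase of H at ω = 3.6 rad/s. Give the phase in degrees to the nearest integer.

13°

∠(j3.6) = 90.00°
∠(j3.6 + 1.51) = arctan(3.6/1.51) = 67.24°
∠(j3.6 + 21.1) = arctan(3.6/21.1) = 9.68°
∠H(j3.6) = 90.00° − (67.24° + 9.68°) = 13.07°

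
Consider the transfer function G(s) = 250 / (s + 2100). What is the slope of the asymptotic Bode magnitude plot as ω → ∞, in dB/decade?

With 0 zeros and 1 pole, the high-frequency asymptotic slope is 20 × (0 − 1) = -20 dB/decade.

-20 dB/decade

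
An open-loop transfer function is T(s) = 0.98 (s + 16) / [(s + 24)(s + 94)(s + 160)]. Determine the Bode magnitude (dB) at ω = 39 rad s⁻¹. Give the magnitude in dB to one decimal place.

|j39 + 16| = √(39² + 16²) = 42.15
|j39 + 24| = √(39² + 24²) = 45.79
|j39 + 94| = √(39² + 94²) = 101.8
|j39 + 160| = √(39² + 160²) = 164.7
|T(j39)| = 0.98 × 42.15 / (45.79 × 101.8 × 164.7) = 5.3827e-05
20 log₁₀(5.3827e-05) = -85.38 dB

-85.4 dB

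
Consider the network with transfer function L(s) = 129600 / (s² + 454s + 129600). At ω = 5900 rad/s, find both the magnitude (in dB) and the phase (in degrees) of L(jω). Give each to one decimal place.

|L| = -48.6 dB, ∠L = -175.6°

|(j5900)² + 454(j5900) + 129600| = |-3.468e+07 + j2.6786e+06| = 3.478e+07
|L(j5900)| = 129600 / 3.478e+07 = 0.0037259
20 log₁₀(0.0037259) = -48.58 dB
∠[(j5900)² + 454(j5900) + 129600] = ∠[-3.468e+07 + j2.6786e+06] = 175.58°
∠L(j5900) = −175.58° = -175.58°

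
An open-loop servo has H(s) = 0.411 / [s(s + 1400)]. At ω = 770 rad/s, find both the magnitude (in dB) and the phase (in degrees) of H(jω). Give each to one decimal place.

|H| = -129.5 dB, ∠H = -118.8°

|j770 + 1400| = √(770² + 1400²) = 1598
|j770| = 770
|H(j770)| = 0.411 / (1598 × 770) = 3.3407e-07
20 log₁₀(3.3407e-07) = -129.52 dB
∠(j770 + 1400) = arctan(770/1400) = 28.81°
∠(j770) = 90.00°
∠H(j770) = − (28.81° + 90.00°) = -118.81°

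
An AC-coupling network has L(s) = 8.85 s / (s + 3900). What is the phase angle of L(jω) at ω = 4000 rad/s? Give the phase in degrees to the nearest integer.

∠(j4000) = 90.00°
∠(j4000 + 3900) = arctan(4000/3900) = 45.73°
∠L(j4000) = 90.00° − 45.73° = 44.27°

44°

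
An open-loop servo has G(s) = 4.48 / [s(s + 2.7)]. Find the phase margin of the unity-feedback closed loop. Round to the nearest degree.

Gain crossover: |G(jω)| = 1 at ω ≈ 1.46 rad/s.
∠G(j1.46) = −90° − arctan(1.46/2.7) ≈ -118.40°
PM = 180° + (-118.40°) = 61.60°

62°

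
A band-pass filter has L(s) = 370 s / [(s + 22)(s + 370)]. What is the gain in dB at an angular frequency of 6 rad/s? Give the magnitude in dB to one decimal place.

-11.6 dB

|j6| = 6
|j6 + 22| = √(6² + 22²) = 22.8
|j6 + 370| = √(6² + 370²) = 370
|L(j6)| = 370 × 6 / (22.8 × 370) = 0.26308
20 log₁₀(0.26308) = -11.60 dB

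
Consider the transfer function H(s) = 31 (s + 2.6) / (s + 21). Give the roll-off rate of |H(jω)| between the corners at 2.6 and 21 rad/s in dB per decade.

In this band the factors already past their corner are: zero at 2.6; net slope = 20 dB/decade.

20 dB/decade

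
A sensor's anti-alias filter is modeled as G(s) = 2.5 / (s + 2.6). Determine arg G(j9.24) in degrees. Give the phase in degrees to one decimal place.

∠(j9.24 + 2.6) = arctan(9.24/2.6) = 74.28°
∠G(j9.24) = −74.28° = -74.28°

-74.3°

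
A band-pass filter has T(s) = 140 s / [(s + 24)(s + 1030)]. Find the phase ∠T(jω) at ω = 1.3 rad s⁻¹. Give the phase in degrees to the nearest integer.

∠(j1.3) = 90.00°
∠(j1.3 + 24) = arctan(1.3/24) = 3.10°
∠(j1.3 + 1030) = arctan(1.3/1030) = 0.07°
∠T(j1.3) = 90.00° − (3.10° + 0.07°) = 86.83°

87 deg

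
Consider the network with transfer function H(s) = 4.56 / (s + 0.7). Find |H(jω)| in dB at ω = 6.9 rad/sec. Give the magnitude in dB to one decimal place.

-3.6 dB

|j6.9 + 0.7| = √(6.9² + 0.7²) = 6.935
|H(j6.9)| = 4.56 / 6.935 = 0.65749
20 log₁₀(0.65749) = -3.64 dB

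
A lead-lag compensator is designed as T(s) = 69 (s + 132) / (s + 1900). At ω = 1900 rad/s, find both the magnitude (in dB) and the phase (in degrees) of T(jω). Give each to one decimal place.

|T| = 33.8 dB, ∠T = 41.0°

|j1900 + 132| = √(1900² + 132²) = 1905
|j1900 + 1900| = √(1900² + 1900²) = 2687
|T(j1900)| = 69 × 1905 / 2687 = 48.908
20 log₁₀(48.908) = 33.79 dB
∠(j1900 + 132) = arctan(1900/132) = 86.03°
∠(j1900 + 1900) = arctan(1900/1900) = 45.00°
∠T(j1900) = 86.03° − 45.00° = 41.03°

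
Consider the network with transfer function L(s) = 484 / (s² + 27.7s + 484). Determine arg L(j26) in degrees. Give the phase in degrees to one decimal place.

-104.9°

∠[(j26)² + 27.7(j26) + 484] = ∠[-192 + j720.2] = 104.93°
∠L(j26) = −104.93° = -104.93°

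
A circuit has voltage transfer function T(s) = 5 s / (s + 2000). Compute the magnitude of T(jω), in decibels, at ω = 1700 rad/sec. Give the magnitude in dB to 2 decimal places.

|j1700| = 1700
|j1700 + 2000| = √(1700² + 2000²) = 2625
|T(j1700)| = 5 × 1700 / 2625 = 3.2382
20 log₁₀(3.2382) = 10.206 dB

10.21 dB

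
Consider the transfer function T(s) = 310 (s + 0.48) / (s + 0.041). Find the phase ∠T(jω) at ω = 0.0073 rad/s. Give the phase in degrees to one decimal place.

∠(j0.0073 + 0.48) = arctan(0.0073/0.48) = 0.87°
∠(j0.0073 + 0.041) = arctan(0.0073/0.041) = 10.10°
∠T(j0.0073) = 0.87° − 10.10° = -9.22°

-9.2°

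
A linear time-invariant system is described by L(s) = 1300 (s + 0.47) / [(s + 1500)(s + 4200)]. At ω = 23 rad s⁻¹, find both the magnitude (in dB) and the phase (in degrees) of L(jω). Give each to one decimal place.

|L| = -46.5 dB, ∠L = 87.6°

|j23 + 0.47| = √(23² + 0.47²) = 23
|j23 + 1500| = √(23² + 1500²) = 1500
|j23 + 4200| = √(23² + 4200²) = 4200
|L(j23)| = 1300 × 23 / (1500 × 4200) = 0.0047464
20 log₁₀(0.0047464) = -46.47 dB
∠(j23 + 0.47) = arctan(23/0.47) = 88.83°
∠(j23 + 1500) = arctan(23/1500) = 0.88°
∠(j23 + 4200) = arctan(23/4200) = 0.31°
∠L(j23) = 88.83° − (0.88° + 0.31°) = 87.64°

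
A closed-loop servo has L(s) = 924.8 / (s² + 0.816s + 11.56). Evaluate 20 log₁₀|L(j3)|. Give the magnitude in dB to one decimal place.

|(j3)² + 0.816(j3) + 11.56| = |2.56 + j2.448| = 3.542
|L(j3)| = 924.8 / 3.542 = 261.09
20 log₁₀(261.09) = 48.34 dB

48.3 dB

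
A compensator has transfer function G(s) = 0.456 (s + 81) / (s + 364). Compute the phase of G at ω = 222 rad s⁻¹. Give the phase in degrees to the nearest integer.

∠(j222 + 81) = arctan(222/81) = 69.95°
∠(j222 + 364) = arctan(222/364) = 31.38°
∠G(j222) = 69.95° − 31.38° = 38.58°

39°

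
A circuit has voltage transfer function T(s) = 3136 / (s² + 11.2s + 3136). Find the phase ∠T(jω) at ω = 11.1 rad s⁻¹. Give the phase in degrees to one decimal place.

-2.4°

∠[(j11.1)² + 11.2(j11.1) + 3136] = ∠[3012.8 + j124.32] = 2.36°
∠T(j11.1) = −2.36° = -2.36°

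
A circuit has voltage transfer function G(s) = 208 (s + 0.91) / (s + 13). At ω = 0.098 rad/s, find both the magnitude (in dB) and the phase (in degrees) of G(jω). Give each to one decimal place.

|G| = 23.3 dB, ∠G = 5.7°

|j0.098 + 0.91| = √(0.098² + 0.91²) = 0.9153
|j0.098 + 13| = √(0.098² + 13²) = 13
|G(j0.098)| = 208 × 0.9153 / 13 = 14.644
20 log₁₀(14.644) = 23.31 dB
∠(j0.098 + 0.91) = arctan(0.098/0.91) = 6.15°
∠(j0.098 + 13) = arctan(0.098/13) = 0.43°
∠G(j0.098) = 6.15° − 0.43° = 5.71°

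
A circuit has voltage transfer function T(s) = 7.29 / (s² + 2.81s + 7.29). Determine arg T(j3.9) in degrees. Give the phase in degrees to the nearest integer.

-126°

∠[(j3.9)² + 2.81(j3.9) + 7.29] = ∠[-7.92 + j10.959] = 125.86°
∠T(j3.9) = −125.86° = -125.86°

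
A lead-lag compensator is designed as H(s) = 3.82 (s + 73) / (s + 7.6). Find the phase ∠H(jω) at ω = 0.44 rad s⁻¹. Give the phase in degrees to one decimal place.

∠(j0.44 + 73) = arctan(0.44/73) = 0.35°
∠(j0.44 + 7.6) = arctan(0.44/7.6) = 3.31°
∠H(j0.44) = 0.35° − 3.31° = -2.97°

-3.0 deg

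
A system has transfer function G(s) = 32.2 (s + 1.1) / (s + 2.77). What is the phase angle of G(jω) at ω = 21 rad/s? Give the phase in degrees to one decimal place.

4.5°

∠(j21 + 1.1) = arctan(21/1.1) = 87.00°
∠(j21 + 2.77) = arctan(21/2.77) = 82.49°
∠G(j21) = 87.00° − 82.49° = 4.52°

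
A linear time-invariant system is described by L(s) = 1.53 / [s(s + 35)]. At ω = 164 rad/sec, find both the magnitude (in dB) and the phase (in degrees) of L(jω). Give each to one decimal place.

|j164 + 35| = √(164² + 35²) = 167.7
|j164| = 164
|L(j164)| = 1.53 / (167.7 × 164) = 5.5633e-05
20 log₁₀(5.5633e-05) = -85.09 dB
∠(j164 + 35) = arctan(164/35) = 77.95°
∠(j164) = 90.00°
∠L(j164) = − (77.95° + 90.00°) = -167.95°

|L| = -85.1 dB, ∠L = -168.0°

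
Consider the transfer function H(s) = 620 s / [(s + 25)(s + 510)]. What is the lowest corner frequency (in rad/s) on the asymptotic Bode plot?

Break frequencies occur at each pole and zero magnitude: 25 rad/s, 510 rad/s.
The lowest is 25 rad/s.

25 rad/s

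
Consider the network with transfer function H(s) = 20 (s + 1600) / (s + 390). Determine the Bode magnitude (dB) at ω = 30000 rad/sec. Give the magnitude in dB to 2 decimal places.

26.03 dB

|j30000 + 1600| = √(30000² + 1600²) = 3.004e+04
|j30000 + 390| = √(30000² + 390²) = 3e+04
|H(j30000)| = 20 × 3.004e+04 / 3e+04 = 20.027
20 log₁₀(20.027) = 26.032 dB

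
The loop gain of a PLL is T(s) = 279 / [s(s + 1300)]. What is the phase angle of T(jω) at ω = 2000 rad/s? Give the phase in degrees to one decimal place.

-147.0 deg

∠(j2000 + 1300) = arctan(2000/1300) = 56.98°
∠(j2000) = 90.00°
∠T(j2000) = − (56.98° + 90.00°) = -146.98°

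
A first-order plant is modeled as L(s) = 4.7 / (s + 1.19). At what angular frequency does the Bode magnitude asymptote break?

1.19 rad/s

The single real pole at s = −1.19 gives a corner at ω = 1.19 rad/s.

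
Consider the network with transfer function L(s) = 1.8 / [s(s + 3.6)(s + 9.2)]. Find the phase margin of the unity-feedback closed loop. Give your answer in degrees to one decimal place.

88.8°

Gain crossover: |L(jω)| = 1 at ω ≈ 0.0543 rad/s.
∠L(j0.0543) = −90° − arctan(0.0543/3.6) − arctan(0.0543/9.2) ≈ -91.20°
PM = 180° + (-91.20°) = 88.80°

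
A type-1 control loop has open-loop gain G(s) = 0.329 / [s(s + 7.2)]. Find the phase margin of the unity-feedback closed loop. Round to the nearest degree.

Gain crossover: |G(jω)| = 1 at ω ≈ 0.0457 rad/s.
∠G(j0.0457) = −90° − arctan(0.0457/7.2) ≈ -90.36°
PM = 180° + (-90.36°) = 89.64°

90°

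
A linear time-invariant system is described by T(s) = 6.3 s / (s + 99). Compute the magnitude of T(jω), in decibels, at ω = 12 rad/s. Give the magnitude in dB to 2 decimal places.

-2.41 dB

|j12| = 12
|j12 + 99| = √(12² + 99²) = 99.72
|T(j12)| = 6.3 × 12 / 99.72 = 0.75809
20 log₁₀(0.75809) = -2.406 dB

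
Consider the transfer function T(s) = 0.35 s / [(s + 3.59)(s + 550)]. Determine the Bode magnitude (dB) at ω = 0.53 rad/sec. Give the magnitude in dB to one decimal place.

|j0.53| = 0.53
|j0.53 + 3.59| = √(0.53² + 3.59²) = 3.629
|j0.53 + 550| = √(0.53² + 550²) = 550
|T(j0.53)| = 0.35 × 0.53 / (3.629 × 550) = 9.294e-05
20 log₁₀(9.294e-05) = -80.64 dB

-80.6 dB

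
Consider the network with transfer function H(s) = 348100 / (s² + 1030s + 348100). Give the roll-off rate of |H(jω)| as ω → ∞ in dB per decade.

With 0 zeros and 2 poles, the high-frequency asymptotic slope is 20 × (0 − 2) = -40 dB/decade.

-40 dB/decade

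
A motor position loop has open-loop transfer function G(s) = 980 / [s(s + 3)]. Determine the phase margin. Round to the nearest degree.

Gain crossover: |G(jω)| = 1 at ω ≈ 31.2 rad/s.
∠G(j31.2) = −90° − arctan(31.2/3) ≈ -174.51°
PM = 180° + (-174.51°) = 5.49°

5°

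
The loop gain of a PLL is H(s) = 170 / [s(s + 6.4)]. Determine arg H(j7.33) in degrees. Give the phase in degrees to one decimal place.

-138.9°

∠(j7.33 + 6.4) = arctan(7.33/6.4) = 48.88°
∠(j7.33) = 90.00°
∠H(j7.33) = − (48.88° + 90.00°) = -138.88°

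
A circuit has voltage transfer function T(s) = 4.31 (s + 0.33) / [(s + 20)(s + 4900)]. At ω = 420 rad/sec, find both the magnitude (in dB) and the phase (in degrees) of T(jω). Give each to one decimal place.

|T| = -61.2 dB, ∠T = -2.2°

|j420 + 0.33| = √(420² + 0.33²) = 420
|j420 + 20| = √(420² + 20²) = 420.5
|j420 + 4900| = √(420² + 4900²) = 4918
|T(j420)| = 4.31 × 420 / (420.5 × 4918) = 0.00087539
20 log₁₀(0.00087539) = -61.16 dB
∠(j420 + 0.33) = arctan(420/0.33) = 89.95°
∠(j420 + 20) = arctan(420/20) = 87.27°
∠(j420 + 4900) = arctan(420/4900) = 4.90°
∠T(j420) = 89.95° − (87.27° + 4.90°) = -2.22°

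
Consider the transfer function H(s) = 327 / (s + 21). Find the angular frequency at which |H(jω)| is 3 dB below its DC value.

21 rad s⁻¹

For a single-pole low-pass, the −3 dB point is at the pole: ω = 21 rad s⁻¹.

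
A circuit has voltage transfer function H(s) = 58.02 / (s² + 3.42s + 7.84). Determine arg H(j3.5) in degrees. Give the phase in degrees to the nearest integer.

-110°

∠[(j3.5)² + 3.42(j3.5) + 7.84] = ∠[-4.41 + j11.97] = 110.22°
∠H(j3.5) = −110.22° = -110.22°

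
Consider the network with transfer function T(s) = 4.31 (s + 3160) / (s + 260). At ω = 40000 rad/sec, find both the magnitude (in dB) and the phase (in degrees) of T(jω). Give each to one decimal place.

|j40000 + 3160| = √(40000² + 3160²) = 4.012e+04
|j40000 + 260| = √(40000² + 260²) = 4e+04
|T(j40000)| = 4.31 × 4.012e+04 / 4e+04 = 4.3233
20 log₁₀(4.3233) = 12.72 dB
∠(j40000 + 3160) = arctan(40000/3160) = 85.48°
∠(j40000 + 260) = arctan(40000/260) = 89.63°
∠T(j40000) = 85.48° − 89.63° = -4.14°

|T| = 12.7 dB, ∠T = -4.1°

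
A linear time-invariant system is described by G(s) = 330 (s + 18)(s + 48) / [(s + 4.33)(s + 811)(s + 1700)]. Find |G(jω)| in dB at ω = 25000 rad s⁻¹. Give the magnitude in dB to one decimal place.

|j25000 + 18| = √(25000² + 18²) = 2.5e+04
|j25000 + 48| = √(25000² + 48²) = 2.5e+04
|j25000 + 4.33| = √(25000² + 4.33²) = 2.5e+04
|j25000 + 811| = √(25000² + 811²) = 2.501e+04
|j25000 + 1700| = √(25000² + 1700²) = 2.506e+04
|G(j25000)| = 330 × 2.5e+04 × 2.5e+04 / (2.5e+04 × 2.501e+04 × 2.506e+04) = 0.013163
20 log₁₀(0.013163) = -37.61 dB

-37.6 dB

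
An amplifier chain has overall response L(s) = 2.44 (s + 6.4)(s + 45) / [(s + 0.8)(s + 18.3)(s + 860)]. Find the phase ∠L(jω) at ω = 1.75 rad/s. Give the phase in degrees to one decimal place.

-53.5°

∠(j1.75 + 6.4) = arctan(1.75/6.4) = 15.29°
∠(j1.75 + 45) = arctan(1.75/45) = 2.23°
∠(j1.75 + 0.8) = arctan(1.75/0.8) = 65.43°
∠(j1.75 + 18.3) = arctan(1.75/18.3) = 5.46°
∠(j1.75 + 860) = arctan(1.75/860) = 0.12°
∠L(j1.75) = 15.29° + 2.23° − (65.43° + 5.46° + 0.12°) = -53.49°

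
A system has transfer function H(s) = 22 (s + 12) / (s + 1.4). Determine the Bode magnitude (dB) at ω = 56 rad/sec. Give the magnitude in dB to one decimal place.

27.0 dB

|j56 + 12| = √(56² + 12²) = 57.27
|j56 + 1.4| = √(56² + 1.4²) = 56.02
|H(j56)| = 22 × 57.27 / 56.02 = 22.492
20 log₁₀(22.492) = 27.04 dB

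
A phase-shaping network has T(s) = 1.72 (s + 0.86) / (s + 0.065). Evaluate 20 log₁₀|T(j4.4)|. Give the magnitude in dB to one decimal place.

4.9 dB

|j4.4 + 0.86| = √(4.4² + 0.86²) = 4.483
|j4.4 + 0.065| = √(4.4² + 0.065²) = 4.4
|T(j4.4)| = 1.72 × 4.483 / 4.4 = 1.7524
20 log₁₀(1.7524) = 4.87 dB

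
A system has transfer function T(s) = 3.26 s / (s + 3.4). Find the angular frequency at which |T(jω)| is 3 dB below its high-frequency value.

For a single-pole high-pass, the −3 dB point is at the pole: ω = 3.4 rad/s.

3.4 rad/s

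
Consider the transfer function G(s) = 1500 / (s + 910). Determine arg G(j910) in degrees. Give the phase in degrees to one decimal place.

∠(j910 + 910) = arctan(910/910) = 45.00°
∠G(j910) = −45.00° = -45.00°

-45.0°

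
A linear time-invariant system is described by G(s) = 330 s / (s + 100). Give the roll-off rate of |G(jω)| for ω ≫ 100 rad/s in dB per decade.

0 dB/decade

With 1 zero and 1 pole, the high-frequency asymptotic slope is 20 × (1 − 1) = 0 dB/decade.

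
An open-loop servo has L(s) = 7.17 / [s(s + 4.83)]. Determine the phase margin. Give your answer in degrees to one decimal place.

73.6°

Gain crossover: |L(jω)| = 1 at ω ≈ 1.42 rad/s.
∠L(j1.42) = −90° − arctan(1.42/4.83) ≈ -106.43°
PM = 180° + (-106.43°) = 73.57°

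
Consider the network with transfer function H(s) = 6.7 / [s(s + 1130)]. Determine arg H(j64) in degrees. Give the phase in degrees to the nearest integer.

∠(j64 + 1130) = arctan(64/1130) = 3.24°
∠(j64) = 90.00°
∠H(j64) = − (3.24° + 90.00°) = -93.24°

-93°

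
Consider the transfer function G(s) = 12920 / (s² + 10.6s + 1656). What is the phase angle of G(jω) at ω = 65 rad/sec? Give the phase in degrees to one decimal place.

∠[(j65)² + 10.6(j65) + 1656] = ∠[-2569 + j689] = 164.99°
∠G(j65) = −164.99° = -164.99°

-165.0°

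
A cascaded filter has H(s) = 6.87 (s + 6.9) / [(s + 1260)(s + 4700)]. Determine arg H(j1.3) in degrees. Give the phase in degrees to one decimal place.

10.6°

∠(j1.3 + 6.9) = arctan(1.3/6.9) = 10.67°
∠(j1.3 + 1260) = arctan(1.3/1260) = 0.06°
∠(j1.3 + 4700) = arctan(1.3/4700) = 0.02°
∠H(j1.3) = 10.67° − (0.06° + 0.02°) = 10.59°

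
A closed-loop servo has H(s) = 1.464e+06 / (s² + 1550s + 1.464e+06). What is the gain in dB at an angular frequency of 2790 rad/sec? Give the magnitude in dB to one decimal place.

-14.4 dB

|(j2790)² + 1550(j2790) + 1.464e+06| = |-6.3201e+06 + j4.3245e+06| = 7.658e+06
|H(j2790)| = 1.464e+06 / 7.658e+06 = 0.19117
20 log₁₀(0.19117) = -14.37 dB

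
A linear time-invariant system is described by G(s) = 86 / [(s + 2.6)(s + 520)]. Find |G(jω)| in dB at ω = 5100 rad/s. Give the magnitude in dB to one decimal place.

|j5100 + 2.6| = √(5100² + 2.6²) = 5100
|j5100 + 520| = √(5100² + 520²) = 5126
|G(j5100)| = 86 / (5100 × 5126) = 3.2894e-06
20 log₁₀(3.2894e-06) = -109.66 dB

-109.7 dB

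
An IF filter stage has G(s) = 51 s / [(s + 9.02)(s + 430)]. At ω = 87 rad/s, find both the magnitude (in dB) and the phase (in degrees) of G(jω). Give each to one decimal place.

|j87| = 87
|j87 + 9.02| = √(87² + 9.02²) = 87.47
|j87 + 430| = √(87² + 430²) = 438.7
|G(j87)| = 51 × 87 / (87.47 × 438.7) = 0.11563
20 log₁₀(0.11563) = -18.74 dB
∠(j87) = 90.00°
∠(j87 + 9.02) = arctan(87/9.02) = 84.08°
∠(j87 + 430) = arctan(87/430) = 11.44°
∠G(j87) = 90.00° − (84.08° + 11.44°) = -5.52°

|G| = -18.7 dB, ∠G = -5.5°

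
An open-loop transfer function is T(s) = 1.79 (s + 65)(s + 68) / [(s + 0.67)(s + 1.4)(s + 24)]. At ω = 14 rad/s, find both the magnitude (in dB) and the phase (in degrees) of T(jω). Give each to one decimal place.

|j14 + 65| = √(14² + 65²) = 66.49
|j14 + 68| = √(14² + 68²) = 69.43
|j14 + 0.67| = √(14² + 0.67²) = 14.02
|j14 + 1.4| = √(14² + 1.4²) = 14.07
|j14 + 24| = √(14² + 24²) = 27.78
|T(j14)| = 1.79 × 66.49 × 69.43 / (14.02 × 14.07 × 27.78) = 1.508
20 log₁₀(1.508) = 3.57 dB
∠(j14 + 65) = arctan(14/65) = 12.15°
∠(j14 + 68) = arctan(14/68) = 11.63°
∠(j14 + 0.67) = arctan(14/0.67) = 87.26°
∠(j14 + 1.4) = arctan(14/1.4) = 84.29°
∠(j14 + 24) = arctan(14/24) = 30.26°
∠T(j14) = 12.15° + 11.63° − (87.26° + 84.29° + 30.26°) = -178.02°

|T| = 3.6 dB, ∠T = -178.0°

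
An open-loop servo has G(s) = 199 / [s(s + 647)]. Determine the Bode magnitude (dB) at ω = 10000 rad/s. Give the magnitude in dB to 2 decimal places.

-114.04 dB

|j10000 + 647| = √(10000² + 647²) = 1.002e+04
|j10000| = 1e+04
|G(j10000)| = 199 / (1.002e+04 × 1e+04) = 1.9858e-06
20 log₁₀(1.9858e-06) = -114.041 dB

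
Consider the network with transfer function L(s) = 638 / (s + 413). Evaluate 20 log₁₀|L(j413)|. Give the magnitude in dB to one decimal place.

0.8 dB

|j413 + 413| = √(413² + 413²) = 584.1
|L(j413)| = 638 / 584.1 = 1.0923
20 log₁₀(1.0923) = 0.77 dB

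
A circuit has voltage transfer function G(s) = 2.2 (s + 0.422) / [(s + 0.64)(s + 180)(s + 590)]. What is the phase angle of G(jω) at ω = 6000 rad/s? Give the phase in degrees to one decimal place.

∠(j6000 + 0.422) = arctan(6000/0.422) = 90.00°
∠(j6000 + 0.64) = arctan(6000/0.64) = 89.99°
∠(j6000 + 180) = arctan(6000/180) = 88.28°
∠(j6000 + 590) = arctan(6000/590) = 84.38°
∠G(j6000) = 90.00° − (89.99° + 88.28° + 84.38°) = -172.66°

-172.7 deg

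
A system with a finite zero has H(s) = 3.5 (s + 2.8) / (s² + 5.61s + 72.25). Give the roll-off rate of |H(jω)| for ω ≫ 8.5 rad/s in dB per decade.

With 1 zero and 2 poles, the high-frequency asymptotic slope is 20 × (1 − 2) = -20 dB/decade.

-20 dB/decade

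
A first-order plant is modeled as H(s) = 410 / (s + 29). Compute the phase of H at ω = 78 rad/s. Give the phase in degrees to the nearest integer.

∠(j78 + 29) = arctan(78/29) = 69.61°
∠H(j78) = −69.61° = -69.61°

-70°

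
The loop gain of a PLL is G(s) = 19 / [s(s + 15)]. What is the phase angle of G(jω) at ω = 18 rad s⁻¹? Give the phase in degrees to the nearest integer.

-140°

∠(j18 + 15) = arctan(18/15) = 50.19°
∠(j18) = 90.00°
∠G(j18) = − (50.19° + 90.00°) = -140.19°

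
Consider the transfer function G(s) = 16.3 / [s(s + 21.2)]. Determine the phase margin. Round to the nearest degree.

Gain crossover: |G(jω)| = 1 at ω ≈ 0.768 rad/s.
∠G(j0.768) = −90° − arctan(0.768/21.2) ≈ -92.08°
PM = 180° + (-92.08°) = 87.92°

88°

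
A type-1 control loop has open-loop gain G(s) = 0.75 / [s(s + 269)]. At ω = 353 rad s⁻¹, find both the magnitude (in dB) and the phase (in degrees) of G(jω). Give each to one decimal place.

|j353 + 269| = √(353² + 269²) = 443.8
|j353| = 353
|G(j353)| = 0.75 / (443.8 × 353) = 4.7873e-06
20 log₁₀(4.7873e-06) = -106.40 dB
∠(j353 + 269) = arctan(353/269) = 52.69°
∠(j353) = 90.00°
∠G(j353) = − (52.69° + 90.00°) = -142.69°

|G| = -106.4 dB, ∠G = -142.7°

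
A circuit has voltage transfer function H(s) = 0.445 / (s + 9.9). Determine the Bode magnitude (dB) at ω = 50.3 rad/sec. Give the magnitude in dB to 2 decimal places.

|j50.3 + 9.9| = √(50.3² + 9.9²) = 51.26
|H(j50.3)| = 0.445 / 51.26 = 0.0086804
20 log₁₀(0.0086804) = -41.229 dB

-41.23 dB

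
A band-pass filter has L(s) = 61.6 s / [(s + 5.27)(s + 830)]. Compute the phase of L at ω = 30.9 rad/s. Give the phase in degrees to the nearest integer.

∠(j30.9) = 90.00°
∠(j30.9 + 5.27) = arctan(30.9/5.27) = 80.32°
∠(j30.9 + 830) = arctan(30.9/830) = 2.13°
∠L(j30.9) = 90.00° − (80.32° + 2.13°) = 7.55°

8 deg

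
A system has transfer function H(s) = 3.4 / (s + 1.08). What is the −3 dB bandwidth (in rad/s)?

1.08 rad/s

For a single-pole low-pass, the −3 dB point is at the pole: ω = 1.08 rad/s.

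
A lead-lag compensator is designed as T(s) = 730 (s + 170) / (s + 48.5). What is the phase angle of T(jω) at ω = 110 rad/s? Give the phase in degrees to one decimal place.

-33.3°

∠(j110 + 170) = arctan(110/170) = 32.91°
∠(j110 + 48.5) = arctan(110/48.5) = 66.21°
∠T(j110) = 32.91° − 66.21° = -33.30°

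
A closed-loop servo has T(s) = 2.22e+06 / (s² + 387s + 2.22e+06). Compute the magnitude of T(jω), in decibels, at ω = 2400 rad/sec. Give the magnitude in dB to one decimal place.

-4.3 dB

|(j2400)² + 387(j2400) + 2.22e+06| = |-3.54e+06 + j9.288e+05| = 3.66e+06
|T(j2400)| = 2.22e+06 / 3.66e+06 = 0.60659
20 log₁₀(0.60659) = -4.34 dB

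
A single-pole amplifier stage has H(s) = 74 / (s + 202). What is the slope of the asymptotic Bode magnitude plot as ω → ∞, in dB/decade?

-20 dB/decade

With 0 zeros and 1 pole, the high-frequency asymptotic slope is 20 × (0 − 1) = -20 dB/decade.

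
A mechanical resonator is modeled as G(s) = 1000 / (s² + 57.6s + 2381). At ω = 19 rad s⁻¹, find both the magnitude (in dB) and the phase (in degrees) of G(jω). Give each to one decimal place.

|(j19)² + 57.6(j19) + 2381| = |2020 + j1094.4| = 2297
|G(j19)| = 1000 / 2297 = 0.43527
20 log₁₀(0.43527) = -7.22 dB
∠[(j19)² + 57.6(j19) + 2381] = ∠[2020 + j1094.4] = 28.45°
∠G(j19) = −28.45° = -28.45°

|G| = -7.2 dB, ∠G = -28.4°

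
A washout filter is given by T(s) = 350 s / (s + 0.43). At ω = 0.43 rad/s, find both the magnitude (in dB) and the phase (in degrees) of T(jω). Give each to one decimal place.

|j0.43| = 0.43
|j0.43 + 0.43| = √(0.43² + 0.43²) = 0.6081
|T(j0.43)| = 350 × 0.43 / 0.6081 = 247.49
20 log₁₀(247.49) = 47.87 dB
∠(j0.43) = 90.00°
∠(j0.43 + 0.43) = arctan(0.43/0.43) = 45.00°
∠T(j0.43) = 90.00° − 45.00° = 45.00°

|T| = 47.9 dB, ∠T = 45.0°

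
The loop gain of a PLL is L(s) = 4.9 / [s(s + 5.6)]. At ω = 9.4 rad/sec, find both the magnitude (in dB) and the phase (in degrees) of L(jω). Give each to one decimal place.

|L| = -26.4 dB, ∠L = -149.2 deg

|j9.4 + 5.6| = √(9.4² + 5.6²) = 10.94
|j9.4| = 9.4
|L(j9.4)| = 4.9 / (10.94 × 9.4) = 0.047641
20 log₁₀(0.047641) = -26.44 dB
∠(j9.4 + 5.6) = arctan(9.4/5.6) = 59.22°
∠(j9.4) = 90.00°
∠L(j9.4) = − (59.22° + 90.00°) = -149.22°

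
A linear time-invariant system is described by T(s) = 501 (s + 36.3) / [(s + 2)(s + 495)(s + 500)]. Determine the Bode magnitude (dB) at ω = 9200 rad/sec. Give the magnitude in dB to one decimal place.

-104.6 dB

|j9200 + 36.3| = √(9200² + 36.3²) = 9200
|j9200 + 2| = √(9200² + 2²) = 9200
|j9200 + 495| = √(9200² + 495²) = 9213
|j9200 + 500| = √(9200² + 500²) = 9214
|T(j9200)| = 501 × 9200 / (9200 × 9213 × 9214) = 5.902e-06
20 log₁₀(5.902e-06) = -104.58 dB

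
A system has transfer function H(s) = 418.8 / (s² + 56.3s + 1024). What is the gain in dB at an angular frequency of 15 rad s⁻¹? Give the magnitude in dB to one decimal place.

-8.9 dB

|(j15)² + 56.3(j15) + 1024| = |799 + j844.5| = 1163
|H(j15)| = 418.8 / 1163 = 0.36023
20 log₁₀(0.36023) = -8.87 dB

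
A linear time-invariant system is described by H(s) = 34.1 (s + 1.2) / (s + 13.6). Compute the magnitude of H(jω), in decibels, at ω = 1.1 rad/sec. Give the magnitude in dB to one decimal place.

12.2 dB

|j1.1 + 1.2| = √(1.1² + 1.2²) = 1.628
|j1.1 + 13.6| = √(1.1² + 13.6²) = 13.64
|H(j1.1)| = 34.1 × 1.628 / 13.64 = 4.0684
20 log₁₀(4.0684) = 12.19 dB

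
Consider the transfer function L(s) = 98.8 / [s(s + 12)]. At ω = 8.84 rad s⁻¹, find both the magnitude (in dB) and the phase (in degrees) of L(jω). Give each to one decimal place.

|j8.84 + 12| = √(8.84² + 12²) = 14.9
|j8.84| = 8.84
|L(j8.84)| = 98.8 / (14.9 × 8.84) = 0.74987
20 log₁₀(0.74987) = -2.50 dB
∠(j8.84 + 12) = arctan(8.84/12) = 36.38°
∠(j8.84) = 90.00°
∠L(j8.84) = − (36.38° + 90.00°) = -126.38°

|L| = -2.5 dB, ∠L = -126.4 deg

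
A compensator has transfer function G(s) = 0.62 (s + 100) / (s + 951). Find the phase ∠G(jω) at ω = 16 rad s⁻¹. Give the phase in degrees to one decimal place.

∠(j16 + 100) = arctan(16/100) = 9.09°
∠(j16 + 951) = arctan(16/951) = 0.96°
∠G(j16) = 9.09° − 0.96° = 8.13°

8.1°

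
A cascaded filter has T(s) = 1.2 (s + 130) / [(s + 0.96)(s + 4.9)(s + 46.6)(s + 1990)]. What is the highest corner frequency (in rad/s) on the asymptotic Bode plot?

1990 rad/s

Break frequencies occur at each pole and zero magnitude: 0.96 rad/s, 4.9 rad/s, 46.6 rad/s, 130 rad/s, 1990 rad/s.
The highest is 1990 rad/s.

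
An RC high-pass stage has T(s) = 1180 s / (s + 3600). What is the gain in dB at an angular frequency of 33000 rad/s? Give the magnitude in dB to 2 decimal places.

|j33000| = 3.3e+04
|j33000 + 3600| = √(33000² + 3600²) = 3.32e+04
|T(j33000)| = 1180 × 3.3e+04 / 3.32e+04 = 1173
20 log₁₀(1173) = 61.386 dB

61.39 dB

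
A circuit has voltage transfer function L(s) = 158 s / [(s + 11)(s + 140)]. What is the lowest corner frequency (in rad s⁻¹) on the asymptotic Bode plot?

Break frequencies occur at each pole and zero magnitude: 11 rad s⁻¹, 140 rad s⁻¹.
The lowest is 11 rad s⁻¹.

11 rad s⁻¹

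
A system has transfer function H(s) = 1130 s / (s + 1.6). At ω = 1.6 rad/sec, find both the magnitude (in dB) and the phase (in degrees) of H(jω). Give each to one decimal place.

|j1.6| = 1.6
|j1.6 + 1.6| = √(1.6² + 1.6²) = 2.263
|H(j1.6)| = 1130 × 1.6 / 2.263 = 799.03
20 log₁₀(799.03) = 58.05 dB
∠(j1.6) = 90.00°
∠(j1.6 + 1.6) = arctan(1.6/1.6) = 45.00°
∠H(j1.6) = 90.00° − 45.00° = 45.00°

|H| = 58.1 dB, ∠H = 45.0°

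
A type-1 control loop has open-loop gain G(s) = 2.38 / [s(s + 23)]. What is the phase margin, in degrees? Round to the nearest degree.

Gain crossover: |G(jω)| = 1 at ω ≈ 0.103 rad/s.
∠G(j0.103) = −90° − arctan(0.103/23) ≈ -90.26°
PM = 180° + (-90.26°) = 89.74°

90°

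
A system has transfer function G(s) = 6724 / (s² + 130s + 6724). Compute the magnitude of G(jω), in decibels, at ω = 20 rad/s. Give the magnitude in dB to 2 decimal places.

|(j20)² + 130(j20) + 6724| = |6324 + j2600| = 6838
|G(j20)| = 6724 / 6838 = 0.98338
20 log₁₀(0.98338) = -0.146 dB

-0.15 dB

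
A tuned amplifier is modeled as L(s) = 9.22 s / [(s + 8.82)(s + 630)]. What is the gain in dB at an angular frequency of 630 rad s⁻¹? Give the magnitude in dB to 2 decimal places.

|j630| = 630
|j630 + 8.82| = √(630² + 8.82²) = 630.1
|j630 + 630| = √(630² + 630²) = 891
|L(j630)| = 9.22 × 630 / (630.1 × 891) = 0.010347
20 log₁₀(0.010347) = -39.703 dB

-39.70 dB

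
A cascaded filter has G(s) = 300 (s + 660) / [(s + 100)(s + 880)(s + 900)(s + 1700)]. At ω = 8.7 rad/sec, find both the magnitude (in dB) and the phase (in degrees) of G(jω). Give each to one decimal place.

|j8.7 + 660| = √(8.7² + 660²) = 660.1
|j8.7 + 100| = √(8.7² + 100²) = 100.4
|j8.7 + 880| = √(8.7² + 880²) = 880
|j8.7 + 900| = √(8.7² + 900²) = 900
|j8.7 + 1700| = √(8.7² + 1700²) = 1700
|G(j8.7)| = 300 × 660.1 / (100.4 × 880 × 900 × 1700) = 1.465e-06
20 log₁₀(1.465e-06) = -116.68 dB
∠(j8.7 + 660) = arctan(8.7/660) = 0.76°
∠(j8.7 + 100) = arctan(8.7/100) = 4.97°
∠(j8.7 + 880) = arctan(8.7/880) = 0.57°
∠(j8.7 + 900) = arctan(8.7/900) = 0.55°
∠(j8.7 + 1700) = arctan(8.7/1700) = 0.29°
∠G(j8.7) = 0.76° − (4.97° + 0.57° + 0.55° + 0.29°) = -5.63°

|G| = -116.7 dB, ∠G = -5.6°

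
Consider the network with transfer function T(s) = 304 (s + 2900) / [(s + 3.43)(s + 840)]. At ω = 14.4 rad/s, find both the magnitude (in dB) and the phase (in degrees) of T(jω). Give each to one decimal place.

|T| = 37.0 dB, ∠T = -77.3°

|j14.4 + 2900| = √(14.4² + 2900²) = 2900
|j14.4 + 3.43| = √(14.4² + 3.43²) = 14.8
|j14.4 + 840| = √(14.4² + 840²) = 840.1
|T(j14.4)| = 304 × 2900 / (14.8 × 840.1) = 70.89
20 log₁₀(70.89) = 37.01 dB
∠(j14.4 + 2900) = arctan(14.4/2900) = 0.28°
∠(j14.4 + 3.43) = arctan(14.4/3.43) = 76.60°
∠(j14.4 + 840) = arctan(14.4/840) = 0.98°
∠T(j14.4) = 0.28° − (76.60° + 0.98°) = -77.30°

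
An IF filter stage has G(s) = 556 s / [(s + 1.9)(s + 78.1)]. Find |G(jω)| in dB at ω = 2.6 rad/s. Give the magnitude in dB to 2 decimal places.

15.19 dB

|j2.6| = 2.6
|j2.6 + 1.9| = √(2.6² + 1.9²) = 3.22
|j2.6 + 78.1| = √(2.6² + 78.1²) = 78.14
|G(j2.6)| = 556 × 2.6 / (3.22 × 78.14) = 5.7447
20 log₁₀(5.7447) = 15.185 dB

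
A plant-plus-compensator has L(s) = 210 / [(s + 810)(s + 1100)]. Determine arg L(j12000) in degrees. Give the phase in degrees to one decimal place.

-170.9°

∠(j12000 + 810) = arctan(12000/810) = 86.14°
∠(j12000 + 1100) = arctan(12000/1100) = 84.76°
∠L(j12000) = − (86.14° + 84.76°) = -170.90°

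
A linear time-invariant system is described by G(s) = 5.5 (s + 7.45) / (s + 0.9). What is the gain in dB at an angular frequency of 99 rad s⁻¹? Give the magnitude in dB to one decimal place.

14.8 dB

|j99 + 7.45| = √(99² + 7.45²) = 99.28
|j99 + 0.9| = √(99² + 0.9²) = 99
|G(j99)| = 5.5 × 99.28 / 99 = 5.5153
20 log₁₀(5.5153) = 14.83 dB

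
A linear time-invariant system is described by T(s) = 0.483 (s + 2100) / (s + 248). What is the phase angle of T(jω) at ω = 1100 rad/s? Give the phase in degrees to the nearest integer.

-50°

∠(j1100 + 2100) = arctan(1100/2100) = 27.65°
∠(j1100 + 248) = arctan(1100/248) = 77.29°
∠T(j1100) = 27.65° − 77.29° = -49.65°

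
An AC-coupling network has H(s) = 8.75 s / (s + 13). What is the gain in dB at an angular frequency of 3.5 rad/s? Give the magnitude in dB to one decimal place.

|j3.5| = 3.5
|j3.5 + 13| = √(3.5² + 13²) = 13.46
|H(j3.5)| = 8.75 × 3.5 / 13.46 = 2.2748
20 log₁₀(2.2748) = 7.14 dB

7.1 dB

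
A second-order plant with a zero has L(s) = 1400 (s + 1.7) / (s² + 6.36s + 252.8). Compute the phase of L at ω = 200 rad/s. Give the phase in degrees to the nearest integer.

∠(j200 + 1.7) = arctan(200/1.7) = 89.51°
∠[(j200)² + 6.36(j200) + 252.8] = ∠[-39747 + j1272] = 178.17°
∠L(j200) = 89.51° − 178.17° = -88.65°

-89 deg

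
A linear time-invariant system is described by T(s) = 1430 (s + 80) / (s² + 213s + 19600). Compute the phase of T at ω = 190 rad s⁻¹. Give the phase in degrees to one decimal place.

-45.0°

∠(j190 + 80) = arctan(190/80) = 67.17°
∠[(j190)² + 213(j190) + 19600] = ∠[-16500 + j40470] = 112.18°
∠T(j190) = 67.17° − 112.18° = -45.01°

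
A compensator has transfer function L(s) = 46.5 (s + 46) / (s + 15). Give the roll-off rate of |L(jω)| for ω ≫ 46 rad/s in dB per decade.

0 dB/decade

With 1 zero and 1 pole, the high-frequency asymptotic slope is 20 × (1 − 1) = 0 dB/decade.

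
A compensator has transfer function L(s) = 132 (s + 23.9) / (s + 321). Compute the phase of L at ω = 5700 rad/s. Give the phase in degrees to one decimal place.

∠(j5700 + 23.9) = arctan(5700/23.9) = 89.76°
∠(j5700 + 321) = arctan(5700/321) = 86.78°
∠L(j5700) = 89.76° − 86.78° = 2.98°

3.0°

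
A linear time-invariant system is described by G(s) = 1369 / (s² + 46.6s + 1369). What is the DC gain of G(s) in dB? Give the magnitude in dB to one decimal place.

G(0) = 1369 / 1369 = 1
20 log₁₀(1) = 0.00 dB

0.0 dB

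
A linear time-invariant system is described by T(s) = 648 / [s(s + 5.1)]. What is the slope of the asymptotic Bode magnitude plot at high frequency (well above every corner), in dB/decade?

-40 dB/decade

With 0 zeros and 2 poles, the high-frequency asymptotic slope is 20 × (0 − 2) = -40 dB/decade.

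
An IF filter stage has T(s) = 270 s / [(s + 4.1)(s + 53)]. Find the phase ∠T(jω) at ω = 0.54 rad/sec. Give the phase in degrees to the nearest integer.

82°

∠(j0.54) = 90.00°
∠(j0.54 + 4.1) = arctan(0.54/4.1) = 7.50°
∠(j0.54 + 53) = arctan(0.54/53) = 0.58°
∠T(j0.54) = 90.00° − (7.50° + 0.58°) = 81.91°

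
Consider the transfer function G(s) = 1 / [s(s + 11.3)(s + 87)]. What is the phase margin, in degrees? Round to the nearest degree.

90 deg

Gain crossover: |G(jω)| = 1 at ω ≈ 0.00102 rad/s.
∠G(j0.00102) = −90° − arctan(0.00102/11.3) − arctan(0.00102/87) ≈ -90.01°
PM = 180° + (-90.01°) = 89.99°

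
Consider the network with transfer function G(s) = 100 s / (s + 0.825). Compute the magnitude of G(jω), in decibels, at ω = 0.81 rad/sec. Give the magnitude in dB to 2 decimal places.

|j0.81| = 0.81
|j0.81 + 0.825| = √(0.81² + 0.825²) = 1.156
|G(j0.81)| = 100 × 0.81 / 1.156 = 70.059
20 log₁₀(70.059) = 36.909 dB

36.91 dB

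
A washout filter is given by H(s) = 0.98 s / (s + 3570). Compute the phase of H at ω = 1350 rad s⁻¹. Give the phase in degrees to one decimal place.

69.3°

∠(j1350) = 90.00°
∠(j1350 + 3570) = arctan(1350/3570) = 20.71°
∠H(j1350) = 90.00° − 20.71° = 69.29°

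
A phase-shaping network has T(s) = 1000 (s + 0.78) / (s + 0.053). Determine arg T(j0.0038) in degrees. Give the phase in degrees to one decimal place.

-3.8°

∠(j0.0038 + 0.78) = arctan(0.0038/0.78) = 0.28°
∠(j0.0038 + 0.053) = arctan(0.0038/0.053) = 4.10°
∠T(j0.0038) = 0.28° − 4.10° = -3.82°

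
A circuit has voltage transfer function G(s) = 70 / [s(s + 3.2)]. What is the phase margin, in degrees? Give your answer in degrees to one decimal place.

21.6°

Gain crossover: |G(jω)| = 1 at ω ≈ 8.07 rad/s.
∠G(j8.07) = −90° − arctan(8.07/3.2) ≈ -158.36°
PM = 180° + (-158.36°) = 21.64°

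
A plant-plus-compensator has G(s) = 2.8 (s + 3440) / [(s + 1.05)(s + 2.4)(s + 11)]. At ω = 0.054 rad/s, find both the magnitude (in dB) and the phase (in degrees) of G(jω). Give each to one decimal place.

|G| = 50.8 dB, ∠G = -4.5 deg

|j0.054 + 3440| = √(0.054² + 3440²) = 3440
|j0.054 + 1.05| = √(0.054² + 1.05²) = 1.051
|j0.054 + 2.4| = √(0.054² + 2.4²) = 2.401
|j0.054 + 11| = √(0.054² + 11²) = 11
|G(j0.054)| = 2.8 × 3440 / (1.051 × 2.401 × 11) = 346.92
20 log₁₀(346.92) = 50.80 dB
∠(j0.054 + 3440) = arctan(0.054/3440) = 0.00°
∠(j0.054 + 1.05) = arctan(0.054/1.05) = 2.94°
∠(j0.054 + 2.4) = arctan(0.054/2.4) = 1.29°
∠(j0.054 + 11) = arctan(0.054/11) = 0.28°
∠G(j0.054) = 0.00° − (2.94° + 1.29° + 0.28°) = -4.51°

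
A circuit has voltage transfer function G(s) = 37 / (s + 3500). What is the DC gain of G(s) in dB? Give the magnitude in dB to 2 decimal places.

-39.52 dB

G(0) = 37 / 3500 = 0.010571
20 log₁₀(0.010571) = -39.517 dB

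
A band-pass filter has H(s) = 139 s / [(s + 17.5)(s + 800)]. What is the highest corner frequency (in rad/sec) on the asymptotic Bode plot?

Break frequencies occur at each pole and zero magnitude: 17.5 rad/sec, 800 rad/sec.
The highest is 800 rad/sec.

800 rad/sec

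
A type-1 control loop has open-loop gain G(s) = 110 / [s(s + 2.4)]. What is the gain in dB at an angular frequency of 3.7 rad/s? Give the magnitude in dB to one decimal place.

16.6 dB

|j3.7 + 2.4| = √(3.7² + 2.4²) = 4.41
|j3.7| = 3.7
|G(j3.7)| = 110 / (4.41 × 3.7) = 6.7411
20 log₁₀(6.7411) = 16.57 dB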